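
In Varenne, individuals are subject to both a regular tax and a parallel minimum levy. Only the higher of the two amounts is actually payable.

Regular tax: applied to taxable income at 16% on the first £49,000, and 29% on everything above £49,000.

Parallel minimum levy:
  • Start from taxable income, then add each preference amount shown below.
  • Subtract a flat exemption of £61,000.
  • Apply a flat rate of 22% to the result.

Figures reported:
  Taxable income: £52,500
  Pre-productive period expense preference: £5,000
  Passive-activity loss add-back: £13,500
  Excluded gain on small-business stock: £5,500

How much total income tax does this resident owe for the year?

£8,855

Regular tax:
  £49,000 × 16% = £7,840
  £3,500 × 29% = £1,015
  → £8,855

Parallel minimum levy:
  Adjusted income: £52,500 + £5,000 + £13,500 + £5,500 = £76,500
  Less exemption £61,000 → base £15,500
  £15,500 × 22% = £3,410

£8,855 > £3,410, so the regular tax governs.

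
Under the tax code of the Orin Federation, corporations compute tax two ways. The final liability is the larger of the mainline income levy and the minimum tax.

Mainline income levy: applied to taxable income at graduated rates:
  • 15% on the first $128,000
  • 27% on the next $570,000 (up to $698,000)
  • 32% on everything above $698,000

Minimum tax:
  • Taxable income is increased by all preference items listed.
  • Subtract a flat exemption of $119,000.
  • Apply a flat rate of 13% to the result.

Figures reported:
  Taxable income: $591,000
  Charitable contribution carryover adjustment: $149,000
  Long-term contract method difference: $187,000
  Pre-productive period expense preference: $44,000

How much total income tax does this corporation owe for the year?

Minimum tax:
  Adjusted income: $591,000 + $149,000 + $187,000 + $44,000 = $971,000
  Less exemption $119,000 → base $852,000
  $852,000 × 13% = $110,760

Mainline income levy:
  $128,000 × 15% = $19,200
  $463,000 × 27% = $125,010
  → $144,210

$144,210 > $110,760, so the mainline income levy governs.

$144,210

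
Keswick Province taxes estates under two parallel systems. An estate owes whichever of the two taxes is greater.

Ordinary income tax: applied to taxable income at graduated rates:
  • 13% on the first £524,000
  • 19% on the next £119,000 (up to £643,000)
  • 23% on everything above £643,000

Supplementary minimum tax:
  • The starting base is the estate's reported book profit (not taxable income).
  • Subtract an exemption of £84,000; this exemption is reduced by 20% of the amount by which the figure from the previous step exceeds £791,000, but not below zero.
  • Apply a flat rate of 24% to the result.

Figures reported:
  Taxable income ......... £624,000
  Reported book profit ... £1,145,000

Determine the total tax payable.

Ordinary income tax:
  £524,000 × 13% = £68,120
  £100,000 × 19% = £19,000
  → £87,120

Supplementary minimum tax:
  Base (reported book profit): £1,145,000
  Exemption: £84,000 − 20% × (£1,145,000 − £791,000) = £84,000 − £70,800 = £13,200
  Base: £1,145,000 − £13,200 = £1,131,800
  £1,131,800 × 24% = £271,632

£271,632 > £87,120, so the supplementary minimum tax is the binding amount.

£271,632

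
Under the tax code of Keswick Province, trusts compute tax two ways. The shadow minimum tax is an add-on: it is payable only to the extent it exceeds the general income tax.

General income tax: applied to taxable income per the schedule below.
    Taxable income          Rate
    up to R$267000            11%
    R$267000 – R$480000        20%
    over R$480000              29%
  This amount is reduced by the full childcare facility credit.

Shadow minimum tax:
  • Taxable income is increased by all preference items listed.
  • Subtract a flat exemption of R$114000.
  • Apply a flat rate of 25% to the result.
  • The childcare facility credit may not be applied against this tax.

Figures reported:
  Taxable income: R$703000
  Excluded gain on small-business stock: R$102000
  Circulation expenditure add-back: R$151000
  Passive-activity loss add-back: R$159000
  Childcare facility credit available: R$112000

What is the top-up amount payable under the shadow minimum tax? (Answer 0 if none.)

R$225610

General income tax:
  R$267000 × 11% = R$29370
  R$213000 × 20% = R$42600
  R$223000 × 29% = R$64670
  → R$136640
  Less childcare facility credit R$112000 → R$24640

Shadow minimum tax:
  Adjusted income: R$703000 + R$102000 + R$151000 + R$159000 = R$1115000
  Less exemption R$114000 → base R$1001000
  R$1001000 × 25% = R$250250

Excess of shadow minimum tax over general income tax: R$250250 − R$24640 = R$225610.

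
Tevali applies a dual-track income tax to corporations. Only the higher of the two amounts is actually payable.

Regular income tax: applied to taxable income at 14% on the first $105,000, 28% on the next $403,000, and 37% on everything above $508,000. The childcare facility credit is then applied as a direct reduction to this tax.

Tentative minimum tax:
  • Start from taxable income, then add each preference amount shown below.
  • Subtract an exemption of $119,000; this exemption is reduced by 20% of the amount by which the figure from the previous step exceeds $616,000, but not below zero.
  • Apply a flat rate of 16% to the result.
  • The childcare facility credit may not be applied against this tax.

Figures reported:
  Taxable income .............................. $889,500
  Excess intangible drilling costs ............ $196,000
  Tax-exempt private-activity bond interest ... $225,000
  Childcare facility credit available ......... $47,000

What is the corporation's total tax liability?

$221,695

Regular income tax:
  $105,000 × 14% = $14,700
  $403,000 × 28% = $112,840
  $381,500 × 37% = $141,155
  → $268,695
  Less childcare facility credit $47,000 → $221,695

Tentative minimum tax:
  Adjusted income: $889,500 + $196,000 + $225,000 = $1,310,500
  Exemption: 20% × ($1,310,500 − $616,000) = $138,900 ≥ $119,000, so the exemption is fully phased out
  Base: $1,310,500 − $0 = $1,310,500
  $1,310,500 × 16% = $209,680

$221,695 > $209,680, so the regular income tax governs.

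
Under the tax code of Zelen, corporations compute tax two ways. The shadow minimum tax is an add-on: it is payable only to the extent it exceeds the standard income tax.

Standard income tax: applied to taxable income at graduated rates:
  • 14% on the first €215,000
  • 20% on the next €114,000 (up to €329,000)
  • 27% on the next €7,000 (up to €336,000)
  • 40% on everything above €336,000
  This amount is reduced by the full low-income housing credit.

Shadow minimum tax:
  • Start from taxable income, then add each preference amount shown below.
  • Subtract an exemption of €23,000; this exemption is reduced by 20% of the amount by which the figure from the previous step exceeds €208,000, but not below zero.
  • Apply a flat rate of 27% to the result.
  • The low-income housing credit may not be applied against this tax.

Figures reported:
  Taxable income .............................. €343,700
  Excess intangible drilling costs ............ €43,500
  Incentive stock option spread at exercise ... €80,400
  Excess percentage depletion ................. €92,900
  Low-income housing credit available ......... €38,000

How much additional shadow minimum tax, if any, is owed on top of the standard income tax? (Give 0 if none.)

€131,465

Standard income tax:
  €215,000 × 14% = €30,100
  €114,000 × 20% = €22,800
  €7,000 × 27% = €1,890
  €7,700 × 40% = €3,080
  → €57,870
  Less low-income housing credit €38,000 → €19,870

Shadow minimum tax:
  Adjusted income: €343,700 + €43,500 + €80,400 + €92,900 = €560,500
  Exemption: 20% × (€560,500 − €208,000) = €70,500 ≥ €23,000, so the exemption is fully phased out
  Base: €560,500 − €0 = €560,500
  €560,500 × 27% = €151,335

Excess of shadow minimum tax over standard income tax: €151,335 − €19,870 = €131,465.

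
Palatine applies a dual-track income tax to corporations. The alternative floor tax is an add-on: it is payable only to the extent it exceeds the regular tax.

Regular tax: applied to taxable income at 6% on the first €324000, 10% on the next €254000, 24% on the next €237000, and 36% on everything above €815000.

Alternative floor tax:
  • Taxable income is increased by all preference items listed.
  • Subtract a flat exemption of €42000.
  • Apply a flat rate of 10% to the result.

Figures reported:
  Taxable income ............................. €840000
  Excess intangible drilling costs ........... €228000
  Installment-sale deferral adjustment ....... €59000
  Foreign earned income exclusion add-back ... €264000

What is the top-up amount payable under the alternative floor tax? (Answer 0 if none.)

€24180

Alternative floor tax:
  Adjusted income: €840000 + €228000 + €59000 + €264000 = €1391000
  Less exemption €42000 → base €1349000
  €1349000 × 10% = €134900

Regular tax:
  €324000 × 6% = €19440
  €254000 × 10% = €25400
  €237000 × 24% = €56880
  €25000 × 36% = €9000
  → €110720

Excess of alternative floor tax over regular tax: €134900 − €110720 = €24180.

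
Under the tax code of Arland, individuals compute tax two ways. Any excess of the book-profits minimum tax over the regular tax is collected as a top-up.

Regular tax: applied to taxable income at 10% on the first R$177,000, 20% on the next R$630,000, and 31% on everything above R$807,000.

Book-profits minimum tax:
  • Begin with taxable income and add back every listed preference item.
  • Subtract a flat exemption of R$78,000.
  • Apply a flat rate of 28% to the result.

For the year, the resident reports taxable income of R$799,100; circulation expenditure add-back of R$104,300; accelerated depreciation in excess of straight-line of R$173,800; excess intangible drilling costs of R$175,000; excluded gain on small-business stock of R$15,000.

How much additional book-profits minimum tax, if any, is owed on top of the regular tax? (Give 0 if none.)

Book-profits minimum tax:
  Adjusted income: R$799,100 + R$104,300 + R$173,800 + R$175,000 + R$15,000 = R$1,267,200
  Less exemption R$78,000 → base R$1,189,200
  R$1,189,200 × 28% = R$332,976

Regular tax:
  R$177,000 × 10% = R$17,700
  R$622,100 × 20% = R$124,420
  → R$142,120

Excess of book-profits minimum tax over regular tax: R$332,976 − R$142,120 = R$190,856.

R$190,856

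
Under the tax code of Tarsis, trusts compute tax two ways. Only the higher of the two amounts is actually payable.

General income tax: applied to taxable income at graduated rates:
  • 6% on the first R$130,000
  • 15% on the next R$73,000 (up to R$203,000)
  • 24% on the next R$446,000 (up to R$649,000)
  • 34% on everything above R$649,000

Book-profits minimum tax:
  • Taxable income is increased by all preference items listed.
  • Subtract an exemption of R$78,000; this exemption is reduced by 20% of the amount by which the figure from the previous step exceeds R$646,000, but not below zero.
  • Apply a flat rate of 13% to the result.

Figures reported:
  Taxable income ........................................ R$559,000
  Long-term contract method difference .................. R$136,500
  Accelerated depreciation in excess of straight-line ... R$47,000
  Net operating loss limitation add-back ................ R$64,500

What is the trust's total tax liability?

General income tax:
  R$130,000 × 6% = R$7,800
  R$73,000 × 15% = R$10,950
  R$356,000 × 24% = R$85,440
  → R$104,190

Book-profits minimum tax:
  Adjusted income: R$559,000 + R$136,500 + R$47,000 + R$64,500 = R$807,000
  Exemption: R$78,000 − 20% × (R$807,000 − R$646,000) = R$78,000 − R$32,200 = R$45,800
  Base: R$807,000 − R$45,800 = R$761,200
  R$761,200 × 13% = R$98,956

R$104,190 > R$98,956, so the general income tax governs.

R$104,190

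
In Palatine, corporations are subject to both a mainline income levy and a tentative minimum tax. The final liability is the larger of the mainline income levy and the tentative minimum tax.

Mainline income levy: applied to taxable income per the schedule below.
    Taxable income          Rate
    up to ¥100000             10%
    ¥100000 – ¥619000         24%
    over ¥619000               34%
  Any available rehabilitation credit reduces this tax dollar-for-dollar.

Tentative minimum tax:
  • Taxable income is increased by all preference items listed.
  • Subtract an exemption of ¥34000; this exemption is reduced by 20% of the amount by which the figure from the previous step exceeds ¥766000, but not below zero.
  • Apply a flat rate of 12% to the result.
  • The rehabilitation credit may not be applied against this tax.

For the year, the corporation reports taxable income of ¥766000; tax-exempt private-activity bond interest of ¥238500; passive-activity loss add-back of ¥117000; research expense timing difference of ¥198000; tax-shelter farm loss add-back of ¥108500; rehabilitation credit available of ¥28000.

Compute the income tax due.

¥171360

Mainline income levy:
  ¥100000 × 10% = ¥10000
  ¥519000 × 24% = ¥124560
  ¥147000 × 34% = ¥49980
  → ¥184540
  Less rehabilitation credit ¥28000 → ¥156540

Tentative minimum tax:
  Adjusted income: ¥766000 + ¥238500 + ¥117000 + ¥198000 + ¥108500 = ¥1428000
  Exemption: 20% × (¥1428000 − ¥766000) = ¥132400 ≥ ¥34000, so the exemption is fully phased out
  Base: ¥1428000 − ¥0 = ¥1428000
  ¥1428000 × 12% = ¥171360

¥171360 > ¥156540, so the tentative minimum tax is the binding amount.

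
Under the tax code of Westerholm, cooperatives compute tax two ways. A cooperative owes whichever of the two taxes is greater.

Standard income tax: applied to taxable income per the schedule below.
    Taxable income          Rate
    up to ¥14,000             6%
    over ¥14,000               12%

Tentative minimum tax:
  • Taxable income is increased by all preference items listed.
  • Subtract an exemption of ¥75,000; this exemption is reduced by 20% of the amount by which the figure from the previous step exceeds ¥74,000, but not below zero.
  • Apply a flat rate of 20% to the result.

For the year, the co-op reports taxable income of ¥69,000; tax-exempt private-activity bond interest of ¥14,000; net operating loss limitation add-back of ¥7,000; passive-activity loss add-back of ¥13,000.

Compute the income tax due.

Standard income tax:
  ¥14,000 × 6% = ¥840
  ¥55,000 × 12% = ¥6,600
  → ¥7,440

Tentative minimum tax:
  Adjusted income: ¥69,000 + ¥14,000 + ¥7,000 + ¥13,000 = ¥103,000
  Exemption: ¥75,000 − 20% × (¥103,000 − ¥74,000) = ¥75,000 − ¥5,800 = ¥69,200
  Base: ¥103,000 − ¥69,200 = ¥33,800
  ¥33,800 × 20% = ¥6,760

¥7,440 > ¥6,760, so the standard income tax governs.

¥7,440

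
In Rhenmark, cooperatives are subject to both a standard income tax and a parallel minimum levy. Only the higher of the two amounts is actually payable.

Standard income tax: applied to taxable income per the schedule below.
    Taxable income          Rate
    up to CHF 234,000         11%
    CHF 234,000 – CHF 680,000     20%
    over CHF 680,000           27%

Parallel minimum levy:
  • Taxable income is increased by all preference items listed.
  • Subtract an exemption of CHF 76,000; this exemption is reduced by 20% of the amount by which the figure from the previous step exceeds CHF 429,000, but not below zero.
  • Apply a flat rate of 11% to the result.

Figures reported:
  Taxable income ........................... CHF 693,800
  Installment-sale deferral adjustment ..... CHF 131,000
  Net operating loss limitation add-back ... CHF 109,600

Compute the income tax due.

Parallel minimum levy:
  Adjusted income: CHF 693,800 + CHF 131,000 + CHF 109,600 = CHF 934,400
  Exemption: 20% × (CHF 934,400 − CHF 429,000) = CHF 101,080 ≥ CHF 76,000, so the exemption is fully phased out
  Base: CHF 934,400 − CHF 0 = CHF 934,400
  CHF 934,400 × 11% = CHF 102,784

Standard income tax:
  CHF 234,000 × 11% = CHF 25,740
  CHF 446,000 × 20% = CHF 89,200
  CHF 13,800 × 27% = CHF 3,726
  → CHF 118,666

CHF 118,666 > CHF 102,784, so the standard income tax governs.

CHF 118,666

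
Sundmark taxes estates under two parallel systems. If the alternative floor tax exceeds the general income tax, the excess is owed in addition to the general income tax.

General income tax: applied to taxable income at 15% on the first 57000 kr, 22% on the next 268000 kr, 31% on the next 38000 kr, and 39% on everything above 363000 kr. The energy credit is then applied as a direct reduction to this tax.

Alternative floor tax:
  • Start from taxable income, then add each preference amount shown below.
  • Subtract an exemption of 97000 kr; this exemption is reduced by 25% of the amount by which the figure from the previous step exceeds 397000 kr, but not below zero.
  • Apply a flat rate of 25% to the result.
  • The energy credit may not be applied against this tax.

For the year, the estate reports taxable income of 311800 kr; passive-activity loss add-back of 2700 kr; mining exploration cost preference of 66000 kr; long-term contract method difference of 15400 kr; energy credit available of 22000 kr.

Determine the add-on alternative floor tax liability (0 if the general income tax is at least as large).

32119 kr

Alternative floor tax:
  Adjusted income: 311800 kr + 2700 kr + 66000 kr + 15400 kr = 395900 kr
  Exemption: 395900 kr ≤ 397000 kr, so full 97000 kr applies
  Base: 395900 kr − 97000 kr = 298900 kr
  298900 kr × 25% = 74725 kr

General income tax:
  57000 kr × 15% = 8550 kr
  254800 kr × 22% = 56056 kr
  → 64606 kr
  Less energy credit 22000 kr → 42606 kr

Excess of alternative floor tax over general income tax: 74725 kr − 42606 kr = 32119 kr.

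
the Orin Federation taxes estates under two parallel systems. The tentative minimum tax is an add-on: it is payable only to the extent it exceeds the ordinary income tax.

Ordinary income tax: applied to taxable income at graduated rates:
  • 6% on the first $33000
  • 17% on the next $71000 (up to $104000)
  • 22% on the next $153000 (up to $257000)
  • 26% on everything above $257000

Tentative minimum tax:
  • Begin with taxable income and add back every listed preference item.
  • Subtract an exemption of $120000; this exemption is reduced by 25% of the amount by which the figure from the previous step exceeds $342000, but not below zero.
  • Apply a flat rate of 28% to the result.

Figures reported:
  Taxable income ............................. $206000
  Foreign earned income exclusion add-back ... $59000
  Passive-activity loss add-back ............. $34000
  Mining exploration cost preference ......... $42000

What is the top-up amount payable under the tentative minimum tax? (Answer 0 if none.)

$25390

Tentative minimum tax:
  Adjusted income: $206000 + $59000 + $34000 + $42000 = $341000
  Exemption: $341000 ≤ $342000, so full $120000 applies
  Base: $341000 − $120000 = $221000
  $221000 × 28% = $61880

Ordinary income tax:
  $33000 × 6% = $1980
  $71000 × 17% = $12070
  $102000 × 22% = $22440
  → $36490

Excess of tentative minimum tax over ordinary income tax: $61880 − $36490 = $25390.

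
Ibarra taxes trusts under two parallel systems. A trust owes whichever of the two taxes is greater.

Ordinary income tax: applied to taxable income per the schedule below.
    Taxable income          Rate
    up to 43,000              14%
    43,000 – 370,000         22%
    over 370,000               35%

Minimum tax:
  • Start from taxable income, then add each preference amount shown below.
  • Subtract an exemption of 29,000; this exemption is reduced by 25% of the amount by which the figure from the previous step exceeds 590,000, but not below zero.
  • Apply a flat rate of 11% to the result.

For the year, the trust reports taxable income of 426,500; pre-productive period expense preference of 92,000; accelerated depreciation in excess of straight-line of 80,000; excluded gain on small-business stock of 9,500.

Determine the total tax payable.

97,735

Minimum tax:
  Adjusted income: 426,500 + 92,000 + 80,000 + 9,500 = 608,000
  Exemption: 29,000 − 25% × (608,000 − 590,000) = 29,000 − 4,500 = 24,500
  Base: 608,000 − 24,500 = 583,500
  583,500 × 11% = 64,185

Ordinary income tax:
  43,000 × 14% = 6,020
  327,000 × 22% = 71,940
  56,500 × 35% = 19,775
  → 97,735

97,735 > 64,185, so the ordinary income tax governs.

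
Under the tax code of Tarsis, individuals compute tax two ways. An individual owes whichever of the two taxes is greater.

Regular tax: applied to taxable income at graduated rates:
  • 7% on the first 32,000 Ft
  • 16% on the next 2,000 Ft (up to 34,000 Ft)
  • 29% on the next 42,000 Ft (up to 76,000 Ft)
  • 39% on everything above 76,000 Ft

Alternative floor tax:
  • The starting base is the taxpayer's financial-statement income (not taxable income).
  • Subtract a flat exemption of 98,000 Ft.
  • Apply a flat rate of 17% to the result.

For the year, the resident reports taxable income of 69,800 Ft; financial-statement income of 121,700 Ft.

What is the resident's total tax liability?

Alternative floor tax:
  Base (financial-statement income): 121,700 Ft
  Less exemption 98,000 Ft → base 23,700 Ft
  23,700 Ft × 17% = 4,029 Ft

Regular tax:
  32,000 Ft × 7% = 2,240 Ft
  2,000 Ft × 16% = 320 Ft
  35,800 Ft × 29% = 10,382 Ft
  → 12,942 Ft

12,942 Ft > 4,029 Ft, so the regular tax governs.

12,942 Ft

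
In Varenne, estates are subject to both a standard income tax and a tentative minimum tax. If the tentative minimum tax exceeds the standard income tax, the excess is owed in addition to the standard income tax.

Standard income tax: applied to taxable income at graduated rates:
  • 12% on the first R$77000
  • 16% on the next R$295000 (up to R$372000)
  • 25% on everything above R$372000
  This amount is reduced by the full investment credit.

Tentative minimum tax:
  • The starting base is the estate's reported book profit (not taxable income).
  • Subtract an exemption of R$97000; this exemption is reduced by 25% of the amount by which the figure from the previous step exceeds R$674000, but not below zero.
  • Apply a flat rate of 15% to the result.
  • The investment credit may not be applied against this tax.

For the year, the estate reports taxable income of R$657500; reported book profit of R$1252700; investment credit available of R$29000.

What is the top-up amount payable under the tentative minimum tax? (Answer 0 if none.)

Standard income tax:
  R$77000 × 12% = R$9240
  R$295000 × 16% = R$47200
  R$285500 × 25% = R$71375
  → R$127815
  Less investment credit R$29000 → R$98815

Tentative minimum tax:
  Base (reported book profit): R$1252700
  Exemption: 25% × (R$1252700 − R$674000) = R$144675 ≥ R$97000, so the exemption is fully phased out
  Base: R$1252700 − R$0 = R$1252700
  R$1252700 × 15% = R$187905

Excess of tentative minimum tax over standard income tax: R$187905 − R$98815 = R$89090.

R$89090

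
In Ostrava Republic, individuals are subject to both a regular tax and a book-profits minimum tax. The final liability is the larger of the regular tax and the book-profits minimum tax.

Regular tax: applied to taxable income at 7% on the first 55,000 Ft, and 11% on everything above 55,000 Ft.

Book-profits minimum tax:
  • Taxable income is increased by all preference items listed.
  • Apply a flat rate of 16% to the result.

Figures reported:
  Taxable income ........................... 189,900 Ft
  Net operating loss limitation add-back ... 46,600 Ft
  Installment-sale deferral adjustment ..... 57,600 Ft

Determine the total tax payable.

Book-profits minimum tax:
  Adjusted income: 189,900 Ft + 46,600 Ft + 57,600 Ft = 294,100 Ft
  294,100 Ft × 16% = 47,056 Ft

Regular tax:
  55,000 Ft × 7% = 3,850 Ft
  134,900 Ft × 11% = 14,839 Ft
  → 18,689 Ft

47,056 Ft > 18,689 Ft, so the book-profits minimum tax is the binding amount.

47,056 Ft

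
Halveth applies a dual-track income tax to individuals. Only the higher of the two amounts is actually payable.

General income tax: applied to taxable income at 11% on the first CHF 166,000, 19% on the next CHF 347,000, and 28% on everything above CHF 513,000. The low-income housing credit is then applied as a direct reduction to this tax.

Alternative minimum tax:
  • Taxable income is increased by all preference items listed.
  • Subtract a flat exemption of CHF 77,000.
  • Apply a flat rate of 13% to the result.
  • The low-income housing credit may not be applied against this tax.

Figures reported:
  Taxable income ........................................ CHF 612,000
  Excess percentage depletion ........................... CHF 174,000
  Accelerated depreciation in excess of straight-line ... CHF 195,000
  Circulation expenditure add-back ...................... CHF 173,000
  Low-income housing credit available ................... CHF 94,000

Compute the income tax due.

CHF 140,010

Alternative minimum tax:
  Adjusted income: CHF 612,000 + CHF 174,000 + CHF 195,000 + CHF 173,000 = CHF 1,154,000
  Less exemption CHF 77,000 → base CHF 1,077,000
  CHF 1,077,000 × 13% = CHF 140,010

General income tax:
  CHF 166,000 × 11% = CHF 18,260
  CHF 347,000 × 19% = CHF 65,930
  CHF 99,000 × 28% = CHF 27,720
  → CHF 111,910
  Less low-income housing credit CHF 94,000 → CHF 17,910

CHF 140,010 > CHF 17,910, so the alternative minimum tax is the binding amount.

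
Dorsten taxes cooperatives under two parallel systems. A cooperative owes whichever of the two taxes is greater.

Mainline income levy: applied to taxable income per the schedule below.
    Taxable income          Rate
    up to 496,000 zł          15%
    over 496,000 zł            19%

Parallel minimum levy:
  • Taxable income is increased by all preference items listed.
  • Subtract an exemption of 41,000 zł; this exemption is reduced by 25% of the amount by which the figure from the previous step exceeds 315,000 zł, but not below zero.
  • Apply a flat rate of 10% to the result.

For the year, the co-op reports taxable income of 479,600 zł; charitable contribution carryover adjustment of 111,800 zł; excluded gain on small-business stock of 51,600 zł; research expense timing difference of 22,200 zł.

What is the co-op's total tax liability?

71,940 zł

Parallel minimum levy:
  Adjusted income: 479,600 zł + 111,800 zł + 51,600 zł + 22,200 zł = 665,200 zł
  Exemption: 25% × (665,200 zł − 315,000 zł) = 87,550 zł ≥ 41,000 zł, so the exemption is fully phased out
  Base: 665,200 zł − 0 zł = 665,200 zł
  665,200 zł × 10% = 66,520 zł

Mainline income levy:
  479,600 zł × 15% = 71,940 zł

71,940 zł > 66,520 zł, so the mainline income levy governs.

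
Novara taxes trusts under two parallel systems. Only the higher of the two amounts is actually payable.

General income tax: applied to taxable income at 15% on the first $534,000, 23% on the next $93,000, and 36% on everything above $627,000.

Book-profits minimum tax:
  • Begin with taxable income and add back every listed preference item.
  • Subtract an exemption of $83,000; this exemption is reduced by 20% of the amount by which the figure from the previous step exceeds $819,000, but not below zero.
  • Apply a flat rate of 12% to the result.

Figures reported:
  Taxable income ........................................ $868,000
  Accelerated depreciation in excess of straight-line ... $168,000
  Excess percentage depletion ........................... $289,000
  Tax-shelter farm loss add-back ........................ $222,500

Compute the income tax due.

Book-profits minimum tax:
  Adjusted income: $868,000 + $168,000 + $289,000 + $222,500 = $1,547,500
  Exemption: 20% × ($1,547,500 − $819,000) = $145,700 ≥ $83,000, so the exemption is fully phased out
  Base: $1,547,500 − $0 = $1,547,500
  $1,547,500 × 12% = $185,700

General income tax:
  $534,000 × 15% = $80,100
  $93,000 × 23% = $21,390
  $241,000 × 36% = $86,760
  → $188,250

$188,250 > $185,700, so the general income tax governs.

$188,250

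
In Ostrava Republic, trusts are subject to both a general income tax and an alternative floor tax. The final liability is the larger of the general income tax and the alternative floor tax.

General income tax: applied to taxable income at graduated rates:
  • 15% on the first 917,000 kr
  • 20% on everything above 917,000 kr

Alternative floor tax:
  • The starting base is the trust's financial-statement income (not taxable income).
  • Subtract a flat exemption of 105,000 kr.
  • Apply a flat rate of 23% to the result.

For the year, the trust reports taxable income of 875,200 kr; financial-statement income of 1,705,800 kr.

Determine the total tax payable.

General income tax:
  875,200 kr × 15% = 131,280 kr

Alternative floor tax:
  Base (financial-statement income): 1,705,800 kr
  Less exemption 105,000 kr → base 1,600,800 kr
  1,600,800 kr × 23% = 368,184 kr

368,184 kr > 131,280 kr, so the alternative floor tax is the binding amount.

368,184 kr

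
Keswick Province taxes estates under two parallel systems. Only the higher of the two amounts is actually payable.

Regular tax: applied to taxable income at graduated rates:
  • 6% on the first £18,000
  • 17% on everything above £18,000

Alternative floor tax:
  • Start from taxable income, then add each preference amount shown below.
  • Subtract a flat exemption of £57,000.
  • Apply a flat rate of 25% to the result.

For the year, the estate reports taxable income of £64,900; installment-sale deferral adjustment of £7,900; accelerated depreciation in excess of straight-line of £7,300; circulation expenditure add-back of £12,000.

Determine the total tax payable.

£9,053

Regular tax:
  £18,000 × 6% = £1,080
  £46,900 × 17% = £7,973
  → £9,053

Alternative floor tax:
  Adjusted income: £64,900 + £7,900 + £7,300 + £12,000 = £92,100
  Less exemption £57,000 → base £35,100
  £35,100 × 25% = £8,775

£9,053 > £8,775, so the regular tax governs.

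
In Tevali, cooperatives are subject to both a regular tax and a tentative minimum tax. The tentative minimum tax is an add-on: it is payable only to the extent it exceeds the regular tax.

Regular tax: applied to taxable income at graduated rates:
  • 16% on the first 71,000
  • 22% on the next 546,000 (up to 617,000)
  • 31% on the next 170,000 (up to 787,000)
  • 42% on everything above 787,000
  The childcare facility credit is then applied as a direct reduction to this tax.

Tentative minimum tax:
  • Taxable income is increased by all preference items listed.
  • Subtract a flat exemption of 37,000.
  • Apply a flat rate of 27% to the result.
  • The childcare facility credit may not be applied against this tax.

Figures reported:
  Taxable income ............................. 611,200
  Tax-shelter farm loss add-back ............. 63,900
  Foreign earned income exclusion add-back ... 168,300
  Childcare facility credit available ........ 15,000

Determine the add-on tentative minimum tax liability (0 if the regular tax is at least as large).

Tentative minimum tax:
  Adjusted income: 611,200 + 63,900 + 168,300 = 843,400
  Less exemption 37,000 → base 806,400
  806,400 × 27% = 217,728

Regular tax:
  71,000 × 16% = 11,360
  540,200 × 22% = 118,844
  → 130,204
  Less childcare facility credit 15,000 → 115,204

Excess of tentative minimum tax over regular tax: 217,728 − 115,204 = 102,524.

102,524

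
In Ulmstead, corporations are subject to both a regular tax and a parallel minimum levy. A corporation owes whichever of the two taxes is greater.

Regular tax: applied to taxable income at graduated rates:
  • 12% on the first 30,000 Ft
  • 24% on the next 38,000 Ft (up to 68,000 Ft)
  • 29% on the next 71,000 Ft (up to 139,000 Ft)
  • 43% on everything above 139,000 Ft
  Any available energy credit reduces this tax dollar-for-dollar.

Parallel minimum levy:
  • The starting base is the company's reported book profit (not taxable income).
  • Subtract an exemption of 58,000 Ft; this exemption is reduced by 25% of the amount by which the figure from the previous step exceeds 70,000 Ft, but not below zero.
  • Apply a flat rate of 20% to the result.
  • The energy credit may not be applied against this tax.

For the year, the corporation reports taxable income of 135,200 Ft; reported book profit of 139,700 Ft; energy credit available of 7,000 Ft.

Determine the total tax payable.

Parallel minimum levy:
  Base (reported book profit): 139,700 Ft
  Exemption: 58,000 Ft − 25% × (139,700 Ft − 70,000 Ft) = 58,000 Ft − 17,425 Ft = 40,575 Ft
  Base: 139,700 Ft − 40,575 Ft = 99,125 Ft
  99,125 Ft × 20% = 19,825 Ft

Regular tax:
  30,000 Ft × 12% = 3,600 Ft
  38,000 Ft × 24% = 9,120 Ft
  67,200 Ft × 29% = 19,488 Ft
  → 32,208 Ft
  Less energy credit 7,000 Ft → 25,208 Ft

25,208 Ft > 19,825 Ft, so the regular tax governs.

25,208 Ft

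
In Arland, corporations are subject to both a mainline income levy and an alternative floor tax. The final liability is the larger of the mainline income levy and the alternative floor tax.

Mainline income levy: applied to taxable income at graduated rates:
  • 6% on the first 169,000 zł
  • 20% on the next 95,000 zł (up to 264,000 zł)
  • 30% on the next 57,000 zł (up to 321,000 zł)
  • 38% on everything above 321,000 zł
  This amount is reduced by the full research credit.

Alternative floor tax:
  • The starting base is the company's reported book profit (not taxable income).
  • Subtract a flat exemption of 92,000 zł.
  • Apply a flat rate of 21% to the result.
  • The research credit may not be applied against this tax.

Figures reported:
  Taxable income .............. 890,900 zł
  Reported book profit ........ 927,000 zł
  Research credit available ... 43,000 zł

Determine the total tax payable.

Alternative floor tax:
  Base (reported book profit): 927,000 zł
  Less exemption 92,000 zł → base 835,000 zł
  835,000 zł × 21% = 175,350 zł

Mainline income levy:
  169,000 zł × 6% = 10,140 zł
  95,000 zł × 20% = 19,000 zł
  57,000 zł × 30% = 17,100 zł
  569,900 zł × 38% = 216,562 zł
  → 262,802 zł
  Less research credit 43,000 zł → 219,802 zł

219,802 zł > 175,350 zł, so the mainline income levy governs.

219,802 zł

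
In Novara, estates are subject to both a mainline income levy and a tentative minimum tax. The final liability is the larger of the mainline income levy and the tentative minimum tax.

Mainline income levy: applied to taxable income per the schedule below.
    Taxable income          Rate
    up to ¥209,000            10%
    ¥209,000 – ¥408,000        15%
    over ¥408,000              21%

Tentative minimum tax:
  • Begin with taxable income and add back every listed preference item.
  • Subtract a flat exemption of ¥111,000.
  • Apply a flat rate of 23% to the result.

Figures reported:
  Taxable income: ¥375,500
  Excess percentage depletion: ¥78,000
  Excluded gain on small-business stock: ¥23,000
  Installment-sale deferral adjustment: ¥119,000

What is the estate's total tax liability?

¥111,435

Mainline income levy:
  ¥209,000 × 10% = ¥20,900
  ¥166,500 × 15% = ¥24,975
  → ¥45,875

Tentative minimum tax:
  Adjusted income: ¥375,500 + ¥78,000 + ¥23,000 + ¥119,000 = ¥595,500
  Less exemption ¥111,000 → base ¥484,500
  ¥484,500 × 23% = ¥111,435

¥111,435 > ¥45,875, so the tentative minimum tax is the binding amount.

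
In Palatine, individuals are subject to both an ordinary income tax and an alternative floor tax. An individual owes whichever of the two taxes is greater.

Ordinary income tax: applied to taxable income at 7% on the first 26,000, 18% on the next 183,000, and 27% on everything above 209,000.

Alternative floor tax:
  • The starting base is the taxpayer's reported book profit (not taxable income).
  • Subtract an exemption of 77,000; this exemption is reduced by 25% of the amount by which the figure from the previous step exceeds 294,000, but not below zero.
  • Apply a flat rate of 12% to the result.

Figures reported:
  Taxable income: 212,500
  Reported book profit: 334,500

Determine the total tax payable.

Alternative floor tax:
  Base (reported book profit): 334,500
  Exemption: 77,000 − 25% × (334,500 − 294,000) = 77,000 − 10,125 = 66,875
  Base: 334,500 − 66,875 = 267,625
  267,625 × 12% = 32,115

Ordinary income tax:
  26,000 × 7% = 1,820
  183,000 × 18% = 32,940
  3,500 × 27% = 945
  → 35,705

35,705 > 32,115, so the ordinary income tax governs.

35,705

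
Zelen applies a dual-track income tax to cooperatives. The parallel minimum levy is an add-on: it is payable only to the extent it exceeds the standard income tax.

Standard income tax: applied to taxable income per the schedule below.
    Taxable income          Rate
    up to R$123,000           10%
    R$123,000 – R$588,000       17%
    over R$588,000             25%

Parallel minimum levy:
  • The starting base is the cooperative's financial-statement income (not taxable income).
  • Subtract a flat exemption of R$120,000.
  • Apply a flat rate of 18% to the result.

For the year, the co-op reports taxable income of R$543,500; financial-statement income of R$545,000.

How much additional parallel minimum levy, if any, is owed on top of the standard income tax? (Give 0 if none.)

R$0

Standard income tax:
  R$123,000 × 10% = R$12,300
  R$420,500 × 17% = R$71,485
  → R$83,785

Parallel minimum levy:
  Base (financial-statement income): R$545,000
  Less exemption R$120,000 → base R$425,000
  R$425,000 × 18% = R$76,500

R$76,500 ≤ R$83,785, so no add-on is due.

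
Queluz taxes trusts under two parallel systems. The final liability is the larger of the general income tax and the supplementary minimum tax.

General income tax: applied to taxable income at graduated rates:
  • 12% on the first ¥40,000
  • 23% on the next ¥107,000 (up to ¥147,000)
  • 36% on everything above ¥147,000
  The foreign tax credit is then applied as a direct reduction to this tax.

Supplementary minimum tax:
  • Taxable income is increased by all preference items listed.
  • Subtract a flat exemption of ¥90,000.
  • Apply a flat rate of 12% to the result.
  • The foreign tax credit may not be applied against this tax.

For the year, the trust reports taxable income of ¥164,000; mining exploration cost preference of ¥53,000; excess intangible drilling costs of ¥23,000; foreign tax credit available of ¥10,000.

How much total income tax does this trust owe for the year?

¥25,530

General income tax:
  ¥40,000 × 12% = ¥4,800
  ¥107,000 × 23% = ¥24,610
  ¥17,000 × 36% = ¥6,120
  → ¥35,530
  Less foreign tax credit ¥10,000 → ¥25,530

Supplementary minimum tax:
  Adjusted income: ¥164,000 + ¥53,000 + ¥23,000 = ¥240,000
  Less exemption ¥90,000 → base ¥150,000
  ¥150,000 × 12% = ¥18,000

¥25,530 > ¥18,000, so the general income tax governs.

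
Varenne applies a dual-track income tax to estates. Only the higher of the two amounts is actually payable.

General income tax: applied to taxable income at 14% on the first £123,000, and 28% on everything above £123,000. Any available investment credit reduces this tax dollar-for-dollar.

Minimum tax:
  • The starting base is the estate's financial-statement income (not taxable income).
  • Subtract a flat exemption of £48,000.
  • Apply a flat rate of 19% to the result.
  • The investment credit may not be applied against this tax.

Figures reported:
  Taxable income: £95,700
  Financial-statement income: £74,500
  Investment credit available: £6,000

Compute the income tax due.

£7,398

Minimum tax:
  Base (financial-statement income): £74,500
  Less exemption £48,000 → base £26,500
  £26,500 × 19% = £5,035

General income tax:
  £95,700 × 14% = £13,398
  Less investment credit £6,000 → £7,398

£7,398 > £5,035, so the general income tax governs.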